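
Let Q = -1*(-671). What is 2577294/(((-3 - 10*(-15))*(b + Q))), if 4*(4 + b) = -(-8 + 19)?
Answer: 3436392/130193 ≈ 26.395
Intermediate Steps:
Q = 671
b = -27/4 (b = -4 + (-(-8 + 19))/4 = -4 + (-1*11)/4 = -4 + (¼)*(-11) = -4 - 11/4 = -27/4 ≈ -6.7500)
2577294/(((-3 - 10*(-15))*(b + Q))) = 2577294/(((-3 - 10*(-15))*(-27/4 + 671))) = 2577294/(((-3 + 150)*(2657/4))) = 2577294/((147*(2657/4))) = 2577294/(390579/4) = 2577294*(4/390579) = 3436392/130193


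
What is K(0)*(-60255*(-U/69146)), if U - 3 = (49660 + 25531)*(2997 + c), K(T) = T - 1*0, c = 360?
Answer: 0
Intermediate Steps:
K(T) = T (K(T) = T + 0 = T)
U = 252416190 (U = 3 + (49660 + 25531)*(2997 + 360) = 3 + 75191*3357 = 3 + 252416187 = 252416190)
K(0)*(-60255*(-U/69146)) = 0*(-60255/((-69146/252416190))) = 0*(-60255/((-69146*1/252416190))) = 0*(-60255/(-34573/126208095)) = 0*(-60255*(-126208095/34573)) = 0*(7604668764225/34573) = 0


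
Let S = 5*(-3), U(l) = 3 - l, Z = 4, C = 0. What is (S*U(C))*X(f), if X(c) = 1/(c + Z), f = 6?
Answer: -9/2 ≈ -4.5000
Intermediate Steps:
S = -15
X(c) = 1/(4 + c) (X(c) = 1/(c + 4) = 1/(4 + c))
(S*U(C))*X(f) = (-15*(3 - 1*0))/(4 + 6) = -15*(3 + 0)/10 = -15*3*(⅒) = -45*⅒ = -9/2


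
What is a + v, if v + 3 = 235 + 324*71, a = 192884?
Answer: 216120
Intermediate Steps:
v = 23236 (v = -3 + (235 + 324*71) = -3 + (235 + 23004) = -3 + 23239 = 23236)
a + v = 192884 + 23236 = 216120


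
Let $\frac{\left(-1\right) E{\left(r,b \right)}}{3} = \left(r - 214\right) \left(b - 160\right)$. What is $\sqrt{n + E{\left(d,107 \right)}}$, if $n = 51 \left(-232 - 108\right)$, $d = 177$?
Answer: $i \sqrt{23223} \approx 152.39 i$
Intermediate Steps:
$E{\left(r,b \right)} = - 3 \left(-214 + r\right) \left(-160 + b\right)$ ($E{\left(r,b \right)} = - 3 \left(r - 214\right) \left(b - 160\right) = - 3 \left(-214 + r\right) \left(-160 + b\right)$)
$n = -17340$ ($n = 51 \left(-340\right) = -17340$)
$\sqrt{n + E{\left(d,107 \right)}} = \sqrt{-17340 + \left(-102720 + 480 \cdot 177 + 642 \cdot 107 - 321 \cdot 177\right)} = \sqrt{-17340 + \left(-102720 + 84960 + 68694 - 56817\right)} = \sqrt{-17340 - 5883} = \sqrt{-23223} = i \sqrt{23223}$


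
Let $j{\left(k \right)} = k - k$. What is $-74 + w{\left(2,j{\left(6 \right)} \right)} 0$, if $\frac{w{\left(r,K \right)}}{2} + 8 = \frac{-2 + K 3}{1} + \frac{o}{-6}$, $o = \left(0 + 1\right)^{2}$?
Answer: $-74$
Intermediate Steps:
$j{\left(k \right)} = 0$
$o = 1$ ($o = 1^{2} = 1$)
$w{\left(r,K \right)} = - \frac{61}{3} + 6 K$ ($w{\left(r,K \right)} = -16 + 2 \left(\frac{-2 + K 3}{1} + 1 \frac{1}{-6}\right) = -16 + 2 \left(\left(-2 + 3 K\right) 1 + 1 \left(- \frac{1}{6}\right)\right) = -16 + 2 \left(\left(-2 + 3 K\right) - \frac{1}{6}\right) = -16 + 2 \left(- \frac{13}{6} + 3 K\right) = -16 + \left(- \frac{13}{3} + 6 K\right) = - \frac{61}{3} + 6 K$)
$-74 + w{\left(2,j{\left(6 \right)} \right)} 0 = -74 + \left(- \frac{61}{3} + 6 \cdot 0\right) 0 = -74 + \left(- \frac{61}{3} + 0\right) 0 = -74 - 0 = -74 + 0 = -74$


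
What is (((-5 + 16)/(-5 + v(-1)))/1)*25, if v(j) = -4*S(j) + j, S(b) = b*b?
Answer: -55/2 ≈ -27.500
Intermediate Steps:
S(b) = b**2
v(j) = j - 4*j**2 (v(j) = -4*j**2 + j = j - 4*j**2)
(((-5 + 16)/(-5 + v(-1)))/1)*25 = (((-5 + 16)/(-5 - (1 - 4*(-1))))/1)*25 = ((11/(-5 - (1 + 4)))*1)*25 = ((11/(-5 - 1*5))*1)*25 = ((11/(-5 - 5))*1)*25 = ((11/(-10))*1)*25 = ((11*(-1/10))*1)*25 = -11/10*1*25 = -11/10*25 = -55/2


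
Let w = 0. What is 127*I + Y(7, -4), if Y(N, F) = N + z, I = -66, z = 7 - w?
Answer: -8368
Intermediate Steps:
z = 7 (z = 7 - 1*0 = 7 + 0 = 7)
Y(N, F) = 7 + N (Y(N, F) = N + 7 = 7 + N)
127*I + Y(7, -4) = 127*(-66) + (7 + 7) = -8382 + 14 = -8368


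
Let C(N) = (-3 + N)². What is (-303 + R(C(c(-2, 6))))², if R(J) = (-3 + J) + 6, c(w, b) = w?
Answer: 75625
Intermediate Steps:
R(J) = 3 + J
(-303 + R(C(c(-2, 6))))² = (-303 + (3 + (-3 - 2)²))² = (-303 + (3 + (-5)²))² = (-303 + (3 + 25))² = (-303 + 28)² = (-275)² = 75625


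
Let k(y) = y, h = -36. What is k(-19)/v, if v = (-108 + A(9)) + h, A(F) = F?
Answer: 19/135 ≈ 0.14074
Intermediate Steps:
v = -135 (v = (-108 + 9) - 36 = -99 - 36 = -135)
k(-19)/v = -19/(-135) = -19*(-1/135) = 19/135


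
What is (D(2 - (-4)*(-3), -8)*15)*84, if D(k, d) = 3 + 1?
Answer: 5040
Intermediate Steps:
D(k, d) = 4
(D(2 - (-4)*(-3), -8)*15)*84 = (4*15)*84 = 60*84 = 5040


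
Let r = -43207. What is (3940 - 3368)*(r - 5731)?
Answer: -27992536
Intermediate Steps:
(3940 - 3368)*(r - 5731) = (3940 - 3368)*(-43207 - 5731) = 572*(-48938) = -27992536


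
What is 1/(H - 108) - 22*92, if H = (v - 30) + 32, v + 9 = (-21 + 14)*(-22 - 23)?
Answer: -404799/200 ≈ -2024.0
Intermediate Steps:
v = 306 (v = -9 + (-21 + 14)*(-22 - 23) = -9 - 7*(-45) = -9 + 315 = 306)
H = 308 (H = (306 - 30) + 32 = 276 + 32 = 308)
1/(H - 108) - 22*92 = 1/(308 - 108) - 22*92 = 1/200 - 2024 = -404799/200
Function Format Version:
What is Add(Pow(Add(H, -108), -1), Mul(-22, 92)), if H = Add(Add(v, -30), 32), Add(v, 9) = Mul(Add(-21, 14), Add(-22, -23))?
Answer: Rational(-404799, 200) ≈ -2024.0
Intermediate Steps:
v = 306 (v = Add(-9, Mul(Add(-21, 14), Add(-22, -23))) = Add(-9, Mul(-7, -45)) = Add(-9, 315) = 306)
H = 308 (H = Add(Add(306, -30), 32) = Add(276, 32) = 308)
Add(Pow(Add(H, -108), -1), Mul(-22, 92)) = Add(Pow(Add(308, -108), -1), Mul(-22, 92)) = Add(Pow(200, -1), -2024) = Add(Rational(1, 200), -2024) = Rational(-404799, 200)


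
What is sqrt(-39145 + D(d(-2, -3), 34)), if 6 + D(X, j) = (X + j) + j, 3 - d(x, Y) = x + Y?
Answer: 5*I*sqrt(1563) ≈ 197.67*I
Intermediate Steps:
d(x, Y) = 3 - Y - x (d(x, Y) = 3 - (x + Y) = 3 - (Y + x) = 3 + (-Y - x) = 3 - Y - x)
D(X, j) = -6 + X + 2*j (D(X, j) = -6 + ((X + j) + j) = -6 + (X + 2*j) = -6 + X + 2*j)
sqrt(-39145 + D(d(-2, -3), 34)) = sqrt(-39145 + (-6 + (3 - 1*(-3) - 1*(-2)) + 2*34)) = sqrt(-39145 + (-6 + (3 + 3 + 2) + 68)) = sqrt(-39145 + (-6 + 8 + 68)) = sqrt(-39145 + 70) = sqrt(-39075) = 5*I*sqrt(1563)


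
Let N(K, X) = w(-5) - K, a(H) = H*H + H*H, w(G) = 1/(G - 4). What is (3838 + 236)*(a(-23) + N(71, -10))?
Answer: 12061756/3 ≈ 4.0206e+6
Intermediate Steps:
w(G) = 1/(-4 + G)
a(H) = 2*H² (a(H) = H² + H² = 2*H²)
N(K, X) = -⅑ - K (N(K, X) = 1/(-4 - 5) - K = 1/(-9) - K = -⅑ - K)
(3838 + 236)*(a(-23) + N(71, -10)) = (3838 + 236)*(2*(-23)² + (-⅑ - 1*71)) = 4074*(2*529 + (-⅑ - 71)) = 4074*(1058 - 640/9) = 4074*(8882/9) = 12061756/3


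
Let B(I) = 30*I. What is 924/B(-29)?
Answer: -154/145 ≈ -1.0621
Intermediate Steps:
924/B(-29) = 924/((30*(-29))) = 924/(-870) = 924*(-1/870) = -154/145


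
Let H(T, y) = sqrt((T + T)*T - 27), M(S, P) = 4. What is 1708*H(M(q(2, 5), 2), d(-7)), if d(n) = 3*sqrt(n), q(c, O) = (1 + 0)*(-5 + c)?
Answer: 1708*sqrt(5) ≈ 3819.2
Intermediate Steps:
q(c, O) = -5 + c (q(c, O) = 1*(-5 + c) = -5 + c)
H(T, y) = sqrt(-27 + 2*T**2) (H(T, y) = sqrt((2*T)*T - 27) = sqrt(2*T**2 - 27) = sqrt(-27 + 2*T**2))
1708*H(M(q(2, 5), 2), d(-7)) = 1708*sqrt(-27 + 2*4**2) = 1708*sqrt(-27 + 2*16) = 1708*sqrt(-27 + 32) = 1708*sqrt(5)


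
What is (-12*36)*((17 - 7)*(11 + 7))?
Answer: -77760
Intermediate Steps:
(-12*36)*((17 - 7)*(11 + 7)) = -4320*18 = -432*180 = -77760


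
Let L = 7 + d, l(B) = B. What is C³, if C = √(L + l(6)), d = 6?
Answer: 19*√19 ≈ 82.819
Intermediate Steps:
L = 13 (L = 7 + 6 = 13)
C = √19 (C = √(13 + 6) = √19 ≈ 4.3589)
C³ = (√19)³ = 19*√19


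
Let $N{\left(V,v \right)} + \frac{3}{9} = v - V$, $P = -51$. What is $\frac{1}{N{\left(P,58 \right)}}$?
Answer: $\frac{3}{326} \approx 0.0092025$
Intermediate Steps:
$N{\left(V,v \right)} = - \frac{1}{3} + v - V$ ($N{\left(V,v \right)} = - \frac{1}{3} - \left(V - v\right) = - \frac{1}{3} + v - V$)
$\frac{1}{N{\left(P,58 \right)}} = \frac{1}{- \frac{1}{3} + 58 - -51} = \frac{1}{- \frac{1}{3} + 58 + 51} = \frac{1}{\frac{326}{3}} = \frac{3}{326}$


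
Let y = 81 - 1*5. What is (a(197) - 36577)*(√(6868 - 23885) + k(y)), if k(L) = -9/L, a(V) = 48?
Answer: 328761/76 - 36529*I*√17017 ≈ 4325.8 - 4.7652e+6*I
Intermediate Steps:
y = 76 (y = 81 - 5 = 76)
(a(197) - 36577)*(√(6868 - 23885) + k(y)) = (48 - 36577)*(√(6868 - 23885) - 9/76) = -36529*(√(-17017) - 9*1/76) = -36529*(I*√17017 - 9/76) = -36529*(-9/76 + I*√17017) = 328761/76 - 36529*I*√17017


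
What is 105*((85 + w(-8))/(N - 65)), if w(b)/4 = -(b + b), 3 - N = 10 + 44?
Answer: -15645/116 ≈ -134.87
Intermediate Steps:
N = -51 (N = 3 - (10 + 44) = 3 - 1*54 = 3 - 54 = -51)
w(b) = -8*b (w(b) = 4*(-(b + b)) = 4*(-2*b) = -8*b)
105*((85 + w(-8))/(N - 65)) = 105*((85 - 8*(-8))/(-51 - 65)) = 105*((85 + 64)/(-116)) = 105*(149*(-1/116)) = 105*(-149/116) = -15645/116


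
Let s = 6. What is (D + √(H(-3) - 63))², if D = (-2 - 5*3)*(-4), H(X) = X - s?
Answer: 4552 + 816*I*√2 ≈ 4552.0 + 1154.0*I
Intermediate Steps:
H(X) = -6 + X (H(X) = X - 1*6 = X - 6 = -6 + X)
D = 68 (D = (-2 - 15)*(-4) = -17*(-4) = 68)
(D + √(H(-3) - 63))² = (68 + √((-6 - 3) - 63))² = (68 + √(-9 - 63))² = (68 + √(-72))² = (68 + 6*I*√2)²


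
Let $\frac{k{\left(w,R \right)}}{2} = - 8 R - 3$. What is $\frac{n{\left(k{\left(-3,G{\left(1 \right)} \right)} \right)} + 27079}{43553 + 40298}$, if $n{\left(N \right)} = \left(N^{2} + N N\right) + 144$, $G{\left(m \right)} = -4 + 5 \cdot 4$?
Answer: $\frac{164511}{83851} \approx 1.9619$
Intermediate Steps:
$G{\left(m \right)} = 16$ ($G{\left(m \right)} = -4 + 20 = 16$)
$k{\left(w,R \right)} = -6 - 16 R$ ($k{\left(w,R \right)} = 2 \left(- 8 R - 3\right) = 2 \left(-3 - 8 R\right) = -6 - 16 R$)
$n{\left(N \right)} = 144 + 2 N^{2}$ ($n{\left(N \right)} = \left(N^{2} + N^{2}\right) + 144 = 2 N^{2} + 144 = 144 + 2 N^{2}$)
$\frac{n{\left(k{\left(-3,G{\left(1 \right)} \right)} \right)} + 27079}{43553 + 40298} = \frac{\left(144 + 2 \left(-6 - 256\right)^{2}\right) + 27079}{43553 + 40298} = \frac{\left(144 + 2 \left(-6 - 256\right)^{2}\right) + 27079}{83851} = \left(\left(144 + 2 \left(-262\right)^{2}\right) + 27079\right) \frac{1}{83851} = \left(\left(144 + 2 \cdot 68644\right) + 27079\right) \frac{1}{83851} = \left(\left(144 + 137288\right) + 27079\right) \frac{1}{83851} = \left(137432 + 27079\right) \frac{1}{83851} = 164511 \cdot \frac{1}{83851} = \frac{164511}{83851}$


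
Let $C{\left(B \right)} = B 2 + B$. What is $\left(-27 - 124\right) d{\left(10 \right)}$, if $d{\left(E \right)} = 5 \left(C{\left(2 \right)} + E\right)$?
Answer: $-12080$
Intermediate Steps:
$C{\left(B \right)} = 3 B$ ($C{\left(B \right)} = 2 B + B = 3 B$)
$d{\left(E \right)} = 30 + 5 E$ ($d{\left(E \right)} = 5 \left(3 \cdot 2 + E\right) = 5 \left(6 + E\right) = 30 + 5 E$)
$\left(-27 - 124\right) d{\left(10 \right)} = \left(-27 - 124\right) \left(30 + 5 \cdot 10\right) = - 151 \left(30 + 50\right) = \left(-151\right) 80 = -12080$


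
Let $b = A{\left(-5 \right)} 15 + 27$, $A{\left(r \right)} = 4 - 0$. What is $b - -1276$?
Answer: $1363$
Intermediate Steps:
$A{\left(r \right)} = 4$ ($A{\left(r \right)} = 4 + 0 = 4$)
$b = 87$ ($b = 4 \cdot 15 + 27 = 60 + 27 = 87$)
$b - -1276 = 87 - -1276 = 87 + 1276 = 1363$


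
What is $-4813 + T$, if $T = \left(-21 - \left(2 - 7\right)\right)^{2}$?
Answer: $-4557$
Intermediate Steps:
$T = 256$ ($T = \left(-21 - -5\right)^{2} = \left(-21 + 5\right)^{2} = \left(-16\right)^{2} = 256$)
$-4813 + T = -4813 + 256 = -4557$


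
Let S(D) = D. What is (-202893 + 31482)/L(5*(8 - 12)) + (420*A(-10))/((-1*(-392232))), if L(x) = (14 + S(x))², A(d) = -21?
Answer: -933794401/196116 ≈ -4761.4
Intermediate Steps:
L(x) = (14 + x)²
(-202893 + 31482)/L(5*(8 - 12)) + (420*A(-10))/((-1*(-392232))) = (-202893 + 31482)/((14 + 5*(8 - 12))²) + (420*(-21))/((-1*(-392232))) = -171411/(14 + 5*(-4))² - 8820/392232 = -171411/(14 - 20)² - 8820*1/392232 = -171411/((-6)²) - 735/32686 = -171411/36 - 735/32686 = -171411*1/36 - 735/32686 = -57137/12 - 735/32686 = -933794401/196116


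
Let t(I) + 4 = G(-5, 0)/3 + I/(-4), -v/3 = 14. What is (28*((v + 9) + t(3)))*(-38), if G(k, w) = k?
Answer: 125818/3 ≈ 41939.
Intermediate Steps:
v = -42 (v = -3*14 = -42)
t(I) = -17/3 - I/4 (t(I) = -4 + (-5/3 + I/(-4)) = -4 + (-5*⅓ + I*(-¼)) = -4 + (-5/3 - I/4) = -17/3 - I/4)
(28*((v + 9) + t(3)))*(-38) = (28*((-42 + 9) + (-17/3 - ¼*3)))*(-38) = (28*(-33 + (-17/3 - ¾)))*(-38) = (28*(-33 - 77/12))*(-38) = (28*(-473/12))*(-38) = -3311/3*(-38) = 125818/3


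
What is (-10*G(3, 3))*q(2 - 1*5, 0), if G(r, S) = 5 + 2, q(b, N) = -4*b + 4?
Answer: -1120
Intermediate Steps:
q(b, N) = 4 - 4*b
G(r, S) = 7
(-10*G(3, 3))*q(2 - 1*5, 0) = (-10*7)*(4 - 4*(2 - 1*5)) = -70*(4 - 4*(2 - 5)) = -70*(4 - 4*(-3)) = -70*(4 + 12) = -70*16 = -1120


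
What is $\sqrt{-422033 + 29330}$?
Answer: $i \sqrt{392703} \approx 626.66 i$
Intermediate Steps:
$\sqrt{-422033 + 29330} = \sqrt{-392703} = i \sqrt{392703}$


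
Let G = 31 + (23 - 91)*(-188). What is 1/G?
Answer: 1/12815 ≈ 7.8034e-5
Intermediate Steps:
G = 12815 (G = 31 - 68*(-188) = 31 + 12784 = 12815)
1/G = 1/12815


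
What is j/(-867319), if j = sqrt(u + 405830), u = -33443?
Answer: -sqrt(372387)/867319 ≈ -0.00070359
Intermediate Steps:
j = sqrt(372387) (j = sqrt(-33443 + 405830) = sqrt(372387) ≈ 610.24)
j/(-867319) = sqrt(372387)/(-867319) = sqrt(372387)*(-1/867319) = -sqrt(372387)/867319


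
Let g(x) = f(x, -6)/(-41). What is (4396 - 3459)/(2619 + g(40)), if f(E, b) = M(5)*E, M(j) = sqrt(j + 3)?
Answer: 4125179043/11530236841 + 3073360*sqrt(2)/11530236841 ≈ 0.35815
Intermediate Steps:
M(j) = sqrt(3 + j)
f(E, b) = 2*E*sqrt(2) (f(E, b) = sqrt(3 + 5)*E = sqrt(8)*E = (2*sqrt(2))*E = 2*E*sqrt(2))
g(x) = -2*x*sqrt(2)/41 (g(x) = (2*x*sqrt(2))/(-41) = (2*x*sqrt(2))*(-1/41) = -2*x*sqrt(2)/41)
(4396 - 3459)/(2619 + g(40)) = (4396 - 3459)/(2619 - 2/41*40*sqrt(2)) = 937/(2619 - 80*sqrt(2)/41)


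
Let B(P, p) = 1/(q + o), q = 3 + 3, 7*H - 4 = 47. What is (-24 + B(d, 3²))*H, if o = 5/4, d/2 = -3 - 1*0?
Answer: -35292/203 ≈ -173.85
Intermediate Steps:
H = 51/7 (H = 4/7 + (⅐)*47 = 4/7 + 47/7 = 51/7 ≈ 7.2857)
d = -6 (d = 2*(-3 - 1*0) = 2*(-3 + 0) = 2*(-3) = -6)
q = 6
o = 5/4 (o = 5*(¼) = 5/4 ≈ 1.2500)
B(P, p) = 4/29 (B(P, p) = 1/(6 + 5/4) = 1/(29/4) = 4/29)
(-24 + B(d, 3²))*H = (-24 + 4/29)*(51/7) = -692/29*51/7 = -35292/203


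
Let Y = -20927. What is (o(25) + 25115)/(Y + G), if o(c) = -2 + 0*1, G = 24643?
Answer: 25113/3716 ≈ 6.7581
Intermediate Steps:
o(c) = -2 (o(c) = -2 + 0 = -2)
(o(25) + 25115)/(Y + G) = (-2 + 25115)/(-20927 + 24643) = 25113/3716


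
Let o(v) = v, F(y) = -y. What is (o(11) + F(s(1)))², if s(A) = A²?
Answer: 100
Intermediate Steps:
(o(11) + F(s(1)))² = (11 - 1*1²)² = (11 - 1*1)² = (11 - 1)² = 10² = 100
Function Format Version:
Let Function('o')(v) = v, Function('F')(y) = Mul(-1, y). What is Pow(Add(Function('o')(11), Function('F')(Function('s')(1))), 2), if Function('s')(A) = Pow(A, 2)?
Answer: 100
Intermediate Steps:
Pow(Add(Function('o')(11), Function('F')(Function('s')(1))), 2) = Pow(Add(11, Mul(-1, Pow(1, 2))), 2) = Pow(Add(11, Mul(-1, 1)), 2) = Pow(Add(11, -1), 2) = Pow(10, 2) = 100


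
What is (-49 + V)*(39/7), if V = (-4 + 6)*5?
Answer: -1521/7 ≈ -217.29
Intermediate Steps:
V = 10 (V = 2*5 = 10)
(-49 + V)*(39/7) = (-49 + 10)*(39/7) = -1521/7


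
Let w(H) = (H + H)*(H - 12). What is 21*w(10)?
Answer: -840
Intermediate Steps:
w(H) = 2*H*(-12 + H) (w(H) = (2*H)*(-12 + H) = 2*H*(-12 + H))
21*w(10) = 21*(2*10*(-12 + 10)) = 21*(2*10*(-2)) = 21*(-40) = -840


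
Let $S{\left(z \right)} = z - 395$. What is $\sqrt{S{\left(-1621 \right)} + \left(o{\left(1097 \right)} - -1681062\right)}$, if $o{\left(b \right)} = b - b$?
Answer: $529 \sqrt{6} \approx 1295.8$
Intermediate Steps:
$o{\left(b \right)} = 0$
$S{\left(z \right)} = -395 + z$ ($S{\left(z \right)} = z - 395 = -395 + z$)
$\sqrt{S{\left(-1621 \right)} + \left(o{\left(1097 \right)} - -1681062\right)} = \sqrt{\left(-395 - 1621\right) + \left(0 - -1681062\right)} = \sqrt{-2016 + \left(0 + 1681062\right)} = \sqrt{-2016 + 1681062} = \sqrt{1679046} = 529 \sqrt{6}$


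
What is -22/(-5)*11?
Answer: 242/5 ≈ 48.400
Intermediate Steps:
-22/(-5)*11 = -22*(-1)/5*11 = -2*(-11/5)*11 = (22/5)*11 = 242/5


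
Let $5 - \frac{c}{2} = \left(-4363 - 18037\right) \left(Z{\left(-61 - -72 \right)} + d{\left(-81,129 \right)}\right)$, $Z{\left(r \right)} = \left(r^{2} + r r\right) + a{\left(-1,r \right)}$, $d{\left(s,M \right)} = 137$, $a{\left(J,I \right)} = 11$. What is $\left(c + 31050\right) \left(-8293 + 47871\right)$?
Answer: $692736108680$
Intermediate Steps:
$Z{\left(r \right)} = 11 + 2 r^{2}$ ($Z{\left(r \right)} = \left(r^{2} + r r\right) + 11 = \left(r^{2} + r^{2}\right) + 11 = 2 r^{2} + 11 = 11 + 2 r^{2}$)
$c = 17472010$ ($c = 10 - 2 \left(-4363 - 18037\right) \left(\left(11 + 2 \left(-61 - -72\right)^{2}\right) + 137\right) = 10 - 2 \left(- 22400 \left(\left(11 + 2 \left(-61 + 72\right)^{2}\right) + 137\right)\right) = 10 - 2 \left(- 22400 \left(\left(11 + 2 \cdot 11^{2}\right) + 137\right)\right) = 10 - 2 \left(- 22400 \left(\left(11 + 2 \cdot 121\right) + 137\right)\right) = 10 - 2 \left(- 22400 \left(\left(11 + 242\right) + 137\right)\right) = 10 - 2 \left(- 22400 \left(253 + 137\right)\right) = 10 - 2 \left(\left(-22400\right) 390\right) = 10 - -17472000 = 10 + 17472000 = 17472010$)
$\left(c + 31050\right) \left(-8293 + 47871\right) = \left(17472010 + 31050\right) \left(-8293 + 47871\right) = 17503060 \cdot 39578 = 692736108680$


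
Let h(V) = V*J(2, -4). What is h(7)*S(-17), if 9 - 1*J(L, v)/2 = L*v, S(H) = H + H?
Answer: -8092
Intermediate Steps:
S(H) = 2*H
J(L, v) = 18 - 2*L*v
h(V) = 34*V (h(V) = V*(18 - 2*2*(-4)) = V*(18 + 16) = V*34 = 34*V)
h(7)*S(-17) = (34*7)*(2*(-17)) = 238*(-34) = -8092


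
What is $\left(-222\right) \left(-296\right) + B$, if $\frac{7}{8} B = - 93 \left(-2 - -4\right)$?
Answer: $\frac{458496}{7} \approx 65499.0$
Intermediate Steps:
$B = - \frac{1488}{7}$ ($B = \frac{8 \left(- 93 \left(-2 - -4\right)\right)}{7} = \frac{8 \left(- 93 \left(-2 + 4\right)\right)}{7} = \frac{8 \left(\left(-93\right) 2\right)}{7} = \frac{8}{7} \left(-186\right) = - \frac{1488}{7} \approx -212.57$)
$\left(-222\right) \left(-296\right) + B = \left(-222\right) \left(-296\right) - \frac{1488}{7} = 65712 - \frac{1488}{7} = \frac{458496}{7}$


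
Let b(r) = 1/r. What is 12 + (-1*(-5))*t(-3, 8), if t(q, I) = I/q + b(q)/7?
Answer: -11/7 ≈ -1.5714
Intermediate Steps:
t(q, I) = 1/(7*q) + I/q (t(q, I) = I/q + 1/(q*7) = I/q + (⅐)/q = I/q + 1/(7*q) = 1/(7*q) + I/q)
12 + (-1*(-5))*t(-3, 8) = 12 + (-1*(-5))*((⅐ + 8)/(-3)) = 12 + 5*(-⅓*57/7) = 12 + 5*(-19/7) = 12 - 95/7 = -11/7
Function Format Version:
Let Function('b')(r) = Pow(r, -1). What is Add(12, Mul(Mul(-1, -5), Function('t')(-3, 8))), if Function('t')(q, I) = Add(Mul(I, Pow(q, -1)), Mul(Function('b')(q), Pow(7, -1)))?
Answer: Rational(-11, 7) ≈ -1.5714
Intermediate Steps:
Function('t')(q, I) = Add(Mul(Rational(1, 7), Pow(q, -1)), Mul(I, Pow(q, -1))) (Function('t')(q, I) = Add(Mul(I, Pow(q, -1)), Mul(Pow(q, -1), Pow(7, -1))) = Add(Mul(I, Pow(q, -1)), Mul(Pow(q, -1), Rational(1, 7))) = Add(Mul(I, Pow(q, -1)), Mul(Rational(1, 7), Pow(q, -1))) = Add(Mul(Rational(1, 7), Pow(q, -1)), Mul(I, Pow(q, -1))))
Add(12, Mul(Mul(-1, -5), Function('t')(-3, 8))) = Add(12, Mul(Mul(-1, -5), Mul(Pow(-3, -1), Add(Rational(1, 7), 8)))) = Add(12, Mul(5, Mul(Rational(-1, 3), Rational(57, 7)))) = Add(12, Mul(5, Rational(-19, 7))) = Add(12, Rational(-95, 7)) = Rational(-11, 7)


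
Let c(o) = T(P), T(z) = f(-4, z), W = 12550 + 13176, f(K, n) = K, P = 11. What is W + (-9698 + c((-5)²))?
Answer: 16024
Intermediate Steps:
W = 25726
T(z) = -4
c(o) = -4
W + (-9698 + c((-5)²)) = 25726 + (-9698 - 4) = 25726 - 9702 = 16024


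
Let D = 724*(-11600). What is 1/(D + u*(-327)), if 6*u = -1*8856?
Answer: -1/7915748 ≈ -1.2633e-7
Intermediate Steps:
D = -8398400
u = -1476 (u = (-1*8856)/6 = (⅙)*(-8856) = -1476)
1/(D + u*(-327)) = 1/(-8398400 - 1476*(-327)) = 1/(-8398400 + 482652) = 1/(-7915748) = -1/7915748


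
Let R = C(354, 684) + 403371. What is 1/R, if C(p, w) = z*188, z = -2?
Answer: 1/402995 ≈ 2.4814e-6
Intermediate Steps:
C(p, w) = -376 (C(p, w) = -2*188 = -376)
R = 402995 (R = -376 + 403371 = 402995)
1/R = 1/402995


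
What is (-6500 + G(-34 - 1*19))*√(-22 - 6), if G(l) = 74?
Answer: -12852*I*√7 ≈ -34003.0*I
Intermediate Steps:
(-6500 + G(-34 - 1*19))*√(-22 - 6) = (-6500 + 74)*√(-22 - 6) = -12852*I*√7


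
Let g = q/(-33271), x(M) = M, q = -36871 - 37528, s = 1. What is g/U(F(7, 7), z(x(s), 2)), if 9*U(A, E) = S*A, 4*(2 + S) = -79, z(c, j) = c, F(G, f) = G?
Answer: -9204/69629 ≈ -0.13219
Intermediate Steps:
q = -74399
S = -87/4 (S = -2 + (¼)*(-79) = -2 - 79/4 = -87/4 ≈ -21.750)
U(A, E) = -29*A/12 (U(A, E) = (-87*A/4)/9 = -29*A/12)
g = 767/343 (g = -74399/(-33271) = -74399*(-1/33271) = 767/343 ≈ 2.2362)
g/U(F(7, 7), z(x(s), 2)) = 767/(343*((-29/12*7))) = 767/(343*(-203/12)) = (767/343)*(-12/203) = -9204/69629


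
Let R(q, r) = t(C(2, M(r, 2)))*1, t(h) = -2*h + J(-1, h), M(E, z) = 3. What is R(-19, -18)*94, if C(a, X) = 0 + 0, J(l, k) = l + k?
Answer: -94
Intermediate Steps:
J(l, k) = k + l
C(a, X) = 0
t(h) = -1 - h (t(h) = -2*h + (h - 1) = -2*h + (-1 + h) = -1 - h)
R(q, r) = -1 (R(q, r) = (-1 - 1*0)*1 = (-1 + 0)*1 = -1*1 = -1)
R(-19, -18)*94 = -1*94 = -94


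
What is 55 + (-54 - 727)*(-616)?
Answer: 481151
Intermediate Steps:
55 + (-54 - 727)*(-616) = 55 - 781*(-616) = 55 + 481096 = 481151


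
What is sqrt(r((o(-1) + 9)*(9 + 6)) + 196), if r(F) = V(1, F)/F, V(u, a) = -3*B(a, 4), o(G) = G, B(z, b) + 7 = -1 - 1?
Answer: sqrt(78490)/20 ≈ 14.008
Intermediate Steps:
B(z, b) = -9 (B(z, b) = -7 + (-1 - 1) = -7 - 2 = -9)
V(u, a) = 27 (V(u, a) = -3*(-9) = 27)
r(F) = 27/F
sqrt(r((o(-1) + 9)*(9 + 6)) + 196) = sqrt(27/(((-1 + 9)*(9 + 6))) + 196) = sqrt(27/((8*15)) + 196) = sqrt(27/120 + 196) = sqrt(27*(1/120) + 196) = sqrt(9/40 + 196) = sqrt(7849/40) = sqrt(78490)/20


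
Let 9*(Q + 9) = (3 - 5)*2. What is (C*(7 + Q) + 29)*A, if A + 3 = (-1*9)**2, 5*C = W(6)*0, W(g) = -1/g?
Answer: 2262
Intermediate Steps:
Q = -85/9 (Q = -9 + ((3 - 5)*2)/9 = -9 + (-2*2)/9 = -9 + (1/9)*(-4) = -9 - 4/9 = -85/9 ≈ -9.4444)
C = 0 (C = (-1/6*0)/5 = (1/5)*0 = 0)
A = 78 (A = -3 + (-1*9)**2 = -3 + (-9)**2 = -3 + 81 = 78)
(C*(7 + Q) + 29)*A = (0*(7 - 85/9) + 29)*78 = (0*(-22/9) + 29)*78 = (0 + 29)*78 = 29*78 = 2262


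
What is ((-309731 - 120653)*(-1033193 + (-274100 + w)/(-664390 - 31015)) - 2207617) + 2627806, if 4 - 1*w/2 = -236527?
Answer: 309225935672558313/695405 ≈ 4.4467e+11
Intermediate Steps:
w = 473062 (w = 8 - 2*(-236527) = 8 + 473054 = 473062)
((-309731 - 120653)*(-1033193 + (-274100 + w)/(-664390 - 31015)) - 2207617) + 2627806 = ((-309731 - 120653)*(-1033193 + (-274100 + 473062)/(-664390 - 31015)) - 2207617) + 2627806 = (-430384*(-1033193 + 198962/(-695405)) - 2207617) + 2627806 = (-430384*(-1033193 + 198962*(-1/695405)) - 2207617) + 2627806 = (-430384*(-1033193 - 198962/695405) - 2207617) + 2627806 = (-430384*(-718487777127/695405) - 2207617) + 2627806 = (309225643471026768/695405 - 2207617) + 2627806 = 309224108283126883/695405 + 2627806 = 309225935672558313/695405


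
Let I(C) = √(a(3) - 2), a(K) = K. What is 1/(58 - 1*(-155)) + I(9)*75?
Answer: 15976/213 ≈ 75.005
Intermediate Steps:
I(C) = 1 (I(C) = √(3 - 2) = √1 = 1)
1/(58 - 1*(-155)) + I(9)*75 = 1/(58 - 1*(-155)) + 1*75 = 1/(58 + 155) + 75 = 1/213 + 75 = 15976/213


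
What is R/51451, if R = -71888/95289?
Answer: -71888/4902714339 ≈ -1.4663e-5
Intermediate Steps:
R = -71888/95289 (R = -71888*1/95289 = -71888/95289 ≈ -0.75442)
R/51451 = -71888/95289/51451 = -71888/95289*1/51451 = -71888/4902714339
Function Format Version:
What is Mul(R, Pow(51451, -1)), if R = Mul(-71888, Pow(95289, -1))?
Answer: Rational(-71888, 4902714339) ≈ -1.4663e-5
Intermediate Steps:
R = Rational(-71888, 95289) (R = Mul(-71888, Rational(1, 95289)) = Rational(-71888, 95289) ≈ -0.75442)
Mul(R, Pow(51451, -1)) = Mul(Rational(-71888, 95289), Pow(51451, -1)) = Mul(Rational(-71888, 95289), Rational(1, 51451)) = Rational(-71888, 4902714339)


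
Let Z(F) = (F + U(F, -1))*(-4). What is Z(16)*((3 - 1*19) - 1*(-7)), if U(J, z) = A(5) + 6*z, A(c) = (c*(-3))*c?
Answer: -2340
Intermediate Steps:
A(c) = -3*c² (A(c) = (-3*c)*c = -3*c²)
U(J, z) = -75 + 6*z (U(J, z) = -3*5² + 6*z = -3*25 + 6*z = -75 + 6*z)
Z(F) = 324 - 4*F (Z(F) = (F + (-75 + 6*(-1)))*(-4) = (F + (-75 - 6))*(-4) = (F - 81)*(-4) = (-81 + F)*(-4) = 324 - 4*F)
Z(16)*((3 - 1*19) - 1*(-7)) = (324 - 4*16)*((3 - 1*19) - 1*(-7)) = (324 - 64)*((3 - 19) + 7) = 260*(-16 + 7) = 260*(-9) = -2340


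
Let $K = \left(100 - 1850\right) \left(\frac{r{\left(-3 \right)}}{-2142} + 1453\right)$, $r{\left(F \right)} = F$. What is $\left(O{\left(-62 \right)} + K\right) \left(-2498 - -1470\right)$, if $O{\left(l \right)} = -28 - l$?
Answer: $\frac{133309642948}{51} \approx 2.6139 \cdot 10^{9}$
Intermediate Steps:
$K = - \frac{129680375}{51}$ ($K = \left(100 - 1850\right) \left(- \frac{3}{-2142} + 1453\right) = - 1750 \left(\left(-3\right) \left(- \frac{1}{2142}\right) + 1453\right) = - 1750 \left(\frac{1}{714} + 1453\right) = \left(-1750\right) \frac{1037443}{714} = - \frac{129680375}{51} \approx -2.5428 \cdot 10^{6}$)
$\left(O{\left(-62 \right)} + K\right) \left(-2498 - -1470\right) = \left(\left(-28 - -62\right) - \frac{129680375}{51}\right) \left(-2498 - -1470\right) = \left(\left(-28 + 62\right) - \frac{129680375}{51}\right) \left(-2498 + 1470\right) = \left(34 - \frac{129680375}{51}\right) \left(-1028\right) = \left(- \frac{129678641}{51}\right) \left(-1028\right) = \frac{133309642948}{51}$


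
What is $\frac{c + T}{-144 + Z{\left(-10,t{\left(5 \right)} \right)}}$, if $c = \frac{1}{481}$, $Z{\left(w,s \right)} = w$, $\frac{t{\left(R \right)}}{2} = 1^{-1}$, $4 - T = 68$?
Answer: $\frac{30783}{74074} \approx 0.41557$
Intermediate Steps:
$T = -64$ ($T = 4 - 68 = -64$)
$t{\left(R \right)} = 2$ ($t{\left(R \right)} = \frac{2}{1} = 2 \cdot 1 = 2$)
$c = \frac{1}{481} \approx 0.002079$
$\frac{c + T}{-144 + Z{\left(-10,t{\left(5 \right)} \right)}} = \frac{\frac{1}{481} - 64}{-144 - 10} = - \frac{30783}{481 \left(-154\right)} = \left(- \frac{30783}{481}\right) \left(- \frac{1}{154}\right) = \frac{30783}{74074}$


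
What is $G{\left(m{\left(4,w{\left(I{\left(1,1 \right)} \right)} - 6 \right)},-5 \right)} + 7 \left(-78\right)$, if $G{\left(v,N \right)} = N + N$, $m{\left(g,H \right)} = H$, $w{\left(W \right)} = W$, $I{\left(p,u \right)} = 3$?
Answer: $-556$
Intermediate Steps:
$G{\left(v,N \right)} = 2 N$
$G{\left(m{\left(4,w{\left(I{\left(1,1 \right)} \right)} - 6 \right)},-5 \right)} + 7 \left(-78\right) = 2 \left(-5\right) + 7 \left(-78\right) = -10 - 546 = -556$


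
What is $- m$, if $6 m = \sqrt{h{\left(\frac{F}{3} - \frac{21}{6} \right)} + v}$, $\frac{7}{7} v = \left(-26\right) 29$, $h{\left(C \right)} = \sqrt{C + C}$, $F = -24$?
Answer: $- \frac{\sqrt{-754 + i \sqrt{23}}}{6} \approx -0.014554 - 4.5765 i$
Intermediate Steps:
$h{\left(C \right)} = \sqrt{2} \sqrt{C}$ ($h{\left(C \right)} = \sqrt{2 C} = \sqrt{2} \sqrt{C}$)
$v = -754$ ($v = \left(-26\right) 29 = -754$)
$m = \frac{\sqrt{-754 + i \sqrt{23}}}{6}$ ($m = \frac{\sqrt{\sqrt{2} \sqrt{- \frac{24}{3} - \frac{21}{6}} - 754}}{6} = \frac{\sqrt{\sqrt{2} \sqrt{\left(-24\right) \frac{1}{3} - \frac{7}{2}} - 754}}{6} = \frac{\sqrt{\sqrt{2} \sqrt{-8 - \frac{7}{2}} - 754}}{6} = \frac{\sqrt{\sqrt{2} \sqrt{- \frac{23}{2}} - 754}}{6} = \frac{\sqrt{\sqrt{2} \frac{i \sqrt{46}}{2} - 754}}{6} = \frac{\sqrt{i \sqrt{23} - 754}}{6} = \frac{\sqrt{-754 + i \sqrt{23}}}{6} \approx 0.014554 + 4.5765 i$)
$- m = - \frac{\sqrt{-754 + i \sqrt{23}}}{6}$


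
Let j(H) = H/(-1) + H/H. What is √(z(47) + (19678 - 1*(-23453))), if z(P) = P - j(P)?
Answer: 2*√10806 ≈ 207.90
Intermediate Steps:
j(H) = 1 - H (j(H) = H*(-1) + 1 = -H + 1 = 1 - H)
z(P) = -1 + 2*P (z(P) = P - (1 - P) = P + (-1 + P) = -1 + 2*P)
√(z(47) + (19678 - 1*(-23453))) = √((-1 + 2*47) + (19678 - 1*(-23453))) = √((-1 + 94) + (19678 + 23453)) = √(93 + 43131) = √43224 = 2*√10806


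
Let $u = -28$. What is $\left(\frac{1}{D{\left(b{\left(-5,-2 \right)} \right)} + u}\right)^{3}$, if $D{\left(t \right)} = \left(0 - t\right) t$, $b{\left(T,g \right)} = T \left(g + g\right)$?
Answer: $- \frac{1}{78402752} \approx -1.2755 \cdot 10^{-8}$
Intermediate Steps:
$b{\left(T,g \right)} = 2 T g$ ($b{\left(T,g \right)} = T 2 g = 2 T g$)
$D{\left(t \right)} = - t^{2}$ ($D{\left(t \right)} = - t t = - t^{2}$)
$\left(\frac{1}{D{\left(b{\left(-5,-2 \right)} \right)} + u}\right)^{3} = \left(\frac{1}{- \left(2 \left(-5\right) \left(-2\right)\right)^{2} - 28}\right)^{3} = \left(\frac{1}{- 20^{2} - 28}\right)^{3} = \left(\frac{1}{\left(-1\right) 400 - 28}\right)^{3} = \left(\frac{1}{-400 - 28}\right)^{3} = \left(\frac{1}{-428}\right)^{3} = \left(- \frac{1}{428}\right)^{3} = - \frac{1}{78402752}$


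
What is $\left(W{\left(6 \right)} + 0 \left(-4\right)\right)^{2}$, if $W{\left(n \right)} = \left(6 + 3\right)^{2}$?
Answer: $6561$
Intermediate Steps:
$W{\left(n \right)} = 81$ ($W{\left(n \right)} = 9^{2} = 81$)
$\left(W{\left(6 \right)} + 0 \left(-4\right)\right)^{2} = \left(81 + 0 \left(-4\right)\right)^{2} = \left(81 + 0\right)^{2} = 81^{2} = 6561$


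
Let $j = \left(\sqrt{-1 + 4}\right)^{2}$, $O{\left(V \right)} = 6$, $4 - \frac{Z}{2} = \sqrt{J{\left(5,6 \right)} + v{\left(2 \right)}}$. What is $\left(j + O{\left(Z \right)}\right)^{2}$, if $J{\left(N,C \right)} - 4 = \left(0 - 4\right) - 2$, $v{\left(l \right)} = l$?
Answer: $81$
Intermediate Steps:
$J{\left(N,C \right)} = -2$ ($J{\left(N,C \right)} = 4 + \left(\left(0 - 4\right) - 2\right) = 4 - 6 = -2$)
$Z = 8$ ($Z = 8 - 2 \sqrt{-2 + 2} = 8 - 2 \sqrt{0} = 8 - 0 = 8 + 0 = 8$)
$j = 3$ ($j = \left(\sqrt{3}\right)^{2} = 3$)
$\left(j + O{\left(Z \right)}\right)^{2} = \left(3 + 6\right)^{2} = 9^{2} = 81$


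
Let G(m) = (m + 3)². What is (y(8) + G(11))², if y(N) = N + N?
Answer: 44944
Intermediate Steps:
y(N) = 2*N
G(m) = (3 + m)²
(y(8) + G(11))² = (2*8 + (3 + 11)²)² = (16 + 14²)² = (16 + 196)² = 212² = 44944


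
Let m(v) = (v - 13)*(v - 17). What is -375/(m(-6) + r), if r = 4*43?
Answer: -125/203 ≈ -0.61576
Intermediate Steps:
m(v) = (-17 + v)*(-13 + v) (m(v) = (-13 + v)*(-17 + v) = (-17 + v)*(-13 + v))
r = 172
-375/(m(-6) + r) = -375/((221 + (-6)² - 30*(-6)) + 172) = -375/((221 + 36 + 180) + 172) = -375/(437 + 172) = -375/609 = -375*1/609 = -125/203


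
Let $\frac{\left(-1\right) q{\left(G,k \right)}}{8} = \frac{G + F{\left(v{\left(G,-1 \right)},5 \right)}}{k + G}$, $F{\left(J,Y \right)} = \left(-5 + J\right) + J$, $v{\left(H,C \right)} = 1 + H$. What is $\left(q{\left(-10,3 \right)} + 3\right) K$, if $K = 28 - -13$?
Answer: $- \frac{9963}{7} \approx -1423.3$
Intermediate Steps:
$F{\left(J,Y \right)} = -5 + 2 J$
$K = 41$ ($K = 28 + 13 = 41$)
$q{\left(G,k \right)} = - \frac{8 \left(-3 + 3 G\right)}{G + k}$ ($q{\left(G,k \right)} = - 8 \frac{G + \left(-5 + 2 \left(1 + G\right)\right)}{k + G} = - 8 \frac{G + \left(-5 + \left(2 + 2 G\right)\right)}{G + k} = - 8 \frac{G + \left(-3 + 2 G\right)}{G + k} = - 8 \frac{-3 + 3 G}{G + k} = - \frac{8 \left(-3 + 3 G\right)}{G + k}$)
$\left(q{\left(-10,3 \right)} + 3\right) K = \left(\frac{24 \left(1 - -10\right)}{-10 + 3} + 3\right) 41 = \left(\frac{24 \left(1 + 10\right)}{-7} + 3\right) 41 = \left(24 \left(- \frac{1}{7}\right) 11 + 3\right) 41 = \left(- \frac{264}{7} + 3\right) 41 = \left(- \frac{243}{7}\right) 41 = - \frac{9963}{7}$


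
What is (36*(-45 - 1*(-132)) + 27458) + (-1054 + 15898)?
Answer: 45434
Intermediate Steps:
(36*(-45 - 1*(-132)) + 27458) + (-1054 + 15898) = (36*(-45 + 132) + 27458) + 14844 = (36*87 + 27458) + 14844 = (3132 + 27458) + 14844 = 30590 + 14844 = 45434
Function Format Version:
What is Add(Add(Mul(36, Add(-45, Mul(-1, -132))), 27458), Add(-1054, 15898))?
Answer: 45434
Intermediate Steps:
Add(Add(Mul(36, Add(-45, Mul(-1, -132))), 27458), Add(-1054, 15898)) = Add(Add(Mul(36, Add(-45, 132)), 27458), 14844) = Add(Add(Mul(36, 87), 27458), 14844) = Add(Add(3132, 27458), 14844) = Add(30590, 14844) = 45434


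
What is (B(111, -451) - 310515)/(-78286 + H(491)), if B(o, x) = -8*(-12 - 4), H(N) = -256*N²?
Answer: 310387/61795022 ≈ 0.0050228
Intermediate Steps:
B(o, x) = 128 (B(o, x) = -8*(-16) = 128)
(B(111, -451) - 310515)/(-78286 + H(491)) = (128 - 310515)/(-78286 - 256*491²) = -310387/(-78286 - 256*241081) = -310387/(-78286 - 61716736) = -310387/(-61795022) = -310387*(-1/61795022) = 310387/61795022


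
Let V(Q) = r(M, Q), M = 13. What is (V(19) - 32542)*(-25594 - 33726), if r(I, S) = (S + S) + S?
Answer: 1927010200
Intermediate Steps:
r(I, S) = 3*S (r(I, S) = 2*S + S = 3*S)
V(Q) = 3*Q
(V(19) - 32542)*(-25594 - 33726) = (3*19 - 32542)*(-25594 - 33726) = (57 - 32542)*(-59320) = -32485*(-59320) = 1927010200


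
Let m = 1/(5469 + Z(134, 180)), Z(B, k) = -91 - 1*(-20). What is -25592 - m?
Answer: -138145617/5398 ≈ -25592.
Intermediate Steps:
Z(B, k) = -71 (Z(B, k) = -91 + 20 = -71)
m = 1/5398 (m = 1/(5469 - 71) = 1/5398 ≈ 0.00018525)
-25592 - m = -25592 - 1*1/5398 = -25592 - 1/5398 = -138145617/5398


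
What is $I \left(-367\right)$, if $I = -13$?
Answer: $4771$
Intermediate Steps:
$I \left(-367\right) = \left(-13\right) \left(-367\right) = 4771$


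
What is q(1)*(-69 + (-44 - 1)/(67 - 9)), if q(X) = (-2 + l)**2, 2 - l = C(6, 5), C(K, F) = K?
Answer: -72846/29 ≈ -2511.9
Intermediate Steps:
l = -4 (l = 2 - 1*6 = 2 - 6 = -4)
q(X) = 36 (q(X) = (-2 - 4)**2 = (-6)**2 = 36)
q(1)*(-69 + (-44 - 1)/(67 - 9)) = 36*(-69 + (-44 - 1)/(67 - 9)) = 36*(-69 - 45/58) = 36*(-4047/58) = -72846/29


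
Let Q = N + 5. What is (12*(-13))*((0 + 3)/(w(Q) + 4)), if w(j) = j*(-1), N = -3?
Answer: -234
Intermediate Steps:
Q = 2 (Q = -3 + 5 = 2)
w(j) = -j
(12*(-13))*((0 + 3)/(w(Q) + 4)) = (12*(-13))*((0 + 3)/(-1*2 + 4)) = -468/(-2 + 4) = -468/2 = -156*3/2 = -234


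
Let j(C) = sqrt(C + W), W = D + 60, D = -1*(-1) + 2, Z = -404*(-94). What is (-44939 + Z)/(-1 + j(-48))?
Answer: -6963/14 - 6963*sqrt(15)/14 ≈ -2423.6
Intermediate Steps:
Z = 37976
D = 3 (D = 1 + 2 = 3)
W = 63 (W = 3 + 60 = 63)
j(C) = sqrt(63 + C) (j(C) = sqrt(C + 63) = sqrt(63 + C))
(-44939 + Z)/(-1 + j(-48)) = (-44939 + 37976)/(-1 + sqrt(63 - 48)) = -6963/(-1 + sqrt(15))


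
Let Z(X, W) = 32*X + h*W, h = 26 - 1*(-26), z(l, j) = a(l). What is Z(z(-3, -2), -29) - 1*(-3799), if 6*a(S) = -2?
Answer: 6841/3 ≈ 2280.3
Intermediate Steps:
a(S) = -⅓ (a(S) = (⅙)*(-2) = -⅓)
z(l, j) = -⅓
h = 52 (h = 26 + 26 = 52)
Z(X, W) = 32*X + 52*W
Z(z(-3, -2), -29) - 1*(-3799) = (32*(-⅓) + 52*(-29)) - 1*(-3799) = (-32/3 - 1508) + 3799 = -4556/3 + 3799 = 6841/3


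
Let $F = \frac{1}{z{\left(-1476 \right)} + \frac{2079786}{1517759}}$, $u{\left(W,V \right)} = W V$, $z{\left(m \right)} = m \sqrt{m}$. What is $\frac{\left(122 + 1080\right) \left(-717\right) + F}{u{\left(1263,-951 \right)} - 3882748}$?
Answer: $\frac{1063988856131052588485079299}{6276349563975512474768238462} - \frac{566683725991926 i \sqrt{41}}{1046058260662585412461373077} \approx 0.16952 - 3.4688 \cdot 10^{-12} i$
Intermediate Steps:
$z{\left(m \right)} = m^{\frac{3}{2}}$
$u{\left(W,V \right)} = V W$
$F = \frac{1}{\frac{2079786}{1517759} - 8856 i \sqrt{41}}$ ($F = \frac{1}{\left(-1476\right)^{\frac{3}{2}} + \frac{2079786}{1517759}} = \frac{1}{- 8856 i \sqrt{41} + 2079786 \cdot \frac{1}{1517759}} = \frac{1}{- 8856 i \sqrt{41} + \frac{2079786}{1517759}} = \frac{1}{\frac{2079786}{1517759} - 8856 i \sqrt{41}} \approx 4.0 \cdot 10^{-10} + 1.7635 \cdot 10^{-5} i$)
$\frac{\left(122 + 1080\right) \left(-717\right) + F}{u{\left(1263,-951 \right)} - 3882748} = \frac{\left(122 + 1080\right) \left(-717\right) + \left(\frac{526102319929}{1234563565757504478342} + \frac{566683725991926 i \sqrt{41}}{205760594292917413057}\right)}{\left(-951\right) 1263 - 3882748} = \frac{1202 \left(-717\right) + \left(\frac{526102319929}{1234563565757504478342} + \frac{566683725991926 i \sqrt{41}}{205760594292917413057}\right)}{-1201113 - 3882748} = \frac{-861834 + \left(\frac{526102319929}{1234563565757504478342} + \frac{566683725991926 i \sqrt{41}}{205760594292917413057}\right)}{-5083861} = \left(- \frac{1063988856131052588485079299}{1234563565757504478342} + \frac{566683725991926 i \sqrt{41}}{205760594292917413057}\right) \left(- \frac{1}{5083861}\right) = \frac{1063988856131052588485079299}{6276349563975512474768238462} - \frac{566683725991926 i \sqrt{41}}{1046058260662585412461373077}$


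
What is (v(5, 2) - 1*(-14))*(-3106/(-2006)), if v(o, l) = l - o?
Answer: 17083/1003 ≈ 17.032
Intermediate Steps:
(v(5, 2) - 1*(-14))*(-3106/(-2006)) = ((2 - 1*5) - 1*(-14))*(-3106/(-2006)) = ((2 - 5) + 14)*(-3106*(-1/2006)) = (-3 + 14)*(1553/1003) = 11*(1553/1003) = 17083/1003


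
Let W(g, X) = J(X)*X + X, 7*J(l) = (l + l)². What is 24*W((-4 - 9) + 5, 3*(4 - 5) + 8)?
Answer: 12840/7 ≈ 1834.3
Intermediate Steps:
J(l) = 4*l²/7 (J(l) = (l + l)²/7 = (2*l)²/7 = (4*l²)/7 = 4*l²/7)
W(g, X) = X + 4*X³/7 (W(g, X) = (4*X²/7)*X + X = 4*X³/7 + X = X + 4*X³/7)
24*W((-4 - 9) + 5, 3*(4 - 5) + 8) = 24*((3*(4 - 5) + 8) + 4*(3*(4 - 5) + 8)³/7) = 24*((3*(-1) + 8) + 4*(3*(-1) + 8)³/7) = 24*((-3 + 8) + 4*(-3 + 8)³/7) = 24*(5 + (4/7)*5³) = 24*(5 + (4/7)*125) = 24*(5 + 500/7) = 24*(535/7) = 12840/7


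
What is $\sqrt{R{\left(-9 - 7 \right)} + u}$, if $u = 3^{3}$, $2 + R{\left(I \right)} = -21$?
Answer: $2$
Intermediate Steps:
$R{\left(I \right)} = -23$ ($R{\left(I \right)} = -2 - 21 = -23$)
$u = 27$
$\sqrt{R{\left(-9 - 7 \right)} + u} = \sqrt{-23 + 27} = \sqrt{4} = 2$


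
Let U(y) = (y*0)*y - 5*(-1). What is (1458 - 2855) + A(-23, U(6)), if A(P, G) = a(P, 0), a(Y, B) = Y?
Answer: -1420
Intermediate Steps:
U(y) = 5 (U(y) = 0*y + 5 = 0 + 5 = 5)
A(P, G) = P
(1458 - 2855) + A(-23, U(6)) = (1458 - 2855) - 23 = -1397 - 23 = -1420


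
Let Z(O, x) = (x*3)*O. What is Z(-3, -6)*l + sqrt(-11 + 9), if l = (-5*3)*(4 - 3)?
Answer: -810 + I*sqrt(2) ≈ -810.0 + 1.4142*I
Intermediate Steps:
l = -15 (l = -15*1 = -15)
Z(O, x) = 3*O*x (Z(O, x) = (3*x)*O = 3*O*x)
Z(-3, -6)*l + sqrt(-11 + 9) = (3*(-3)*(-6))*(-15) + sqrt(-11 + 9) = 54*(-15) + sqrt(-2) = -810 + I*sqrt(2)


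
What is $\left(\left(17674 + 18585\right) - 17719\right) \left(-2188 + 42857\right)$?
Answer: $754003260$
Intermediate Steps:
$\left(\left(17674 + 18585\right) - 17719\right) \left(-2188 + 42857\right) = \left(36259 - 17719\right) 40669 = 18540 \cdot 40669 = 754003260$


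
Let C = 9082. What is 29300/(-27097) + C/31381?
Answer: -96195478/121475851 ≈ -0.79189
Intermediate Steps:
29300/(-27097) + C/31381 = 29300/(-27097) + 9082/31381 = 29300*(-1/27097) + 9082*(1/31381) = -29300/27097 + 9082/31381 = -96195478/121475851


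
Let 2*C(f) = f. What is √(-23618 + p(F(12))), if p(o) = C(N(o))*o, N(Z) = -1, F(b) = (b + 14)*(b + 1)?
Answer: 3*I*√2643 ≈ 154.23*I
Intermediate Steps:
F(b) = (1 + b)*(14 + b) (F(b) = (14 + b)*(1 + b) = (1 + b)*(14 + b))
C(f) = f/2
p(o) = -o/2 (p(o) = ((½)*(-1))*o = -o/2)
√(-23618 + p(F(12))) = √(-23618 - (14 + 12² + 15*12)/2) = √(-23618 - (14 + 144 + 180)/2) = √(-23618 - ½*338) = √(-23618 - 169) = √(-23787) = 3*I*√2643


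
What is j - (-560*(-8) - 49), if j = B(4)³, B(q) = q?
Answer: -4367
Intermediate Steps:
j = 64 (j = 4³ = 64)
j - (-560*(-8) - 49) = 64 - (-560*(-8) - 49) = 64 - (-112*(-40) - 49) = 64 - (4480 - 49) = 64 - 1*4431 = 64 - 4431 = -4367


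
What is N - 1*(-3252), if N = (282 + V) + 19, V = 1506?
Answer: 5059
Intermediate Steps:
N = 1807 (N = (282 + 1506) + 19 = 1788 + 19 = 1807)
N - 1*(-3252) = 1807 - 1*(-3252) = 1807 + 3252 = 5059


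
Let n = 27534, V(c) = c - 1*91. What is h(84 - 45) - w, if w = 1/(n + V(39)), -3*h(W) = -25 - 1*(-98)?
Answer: -2006189/82446 ≈ -24.333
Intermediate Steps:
V(c) = -91 + c (V(c) = c - 91 = -91 + c)
h(W) = -73/3 (h(W) = -(-25 - 1*(-98))/3 = -(-25 + 98)/3 = -⅓*73 = -73/3)
w = 1/27482 (w = 1/(27534 + (-91 + 39)) = 1/(27534 - 52) = 1/27482 ≈ 3.6387e-5)
h(84 - 45) - w = -73/3 - 1*1/27482 = -73/3 - 1/27482 = -2006189/82446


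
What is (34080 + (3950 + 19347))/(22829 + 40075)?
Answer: 57377/62904 ≈ 0.91214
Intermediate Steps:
(34080 + (3950 + 19347))/(22829 + 40075) = (34080 + 23297)/62904 = 57377*(1/62904) = 57377/62904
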